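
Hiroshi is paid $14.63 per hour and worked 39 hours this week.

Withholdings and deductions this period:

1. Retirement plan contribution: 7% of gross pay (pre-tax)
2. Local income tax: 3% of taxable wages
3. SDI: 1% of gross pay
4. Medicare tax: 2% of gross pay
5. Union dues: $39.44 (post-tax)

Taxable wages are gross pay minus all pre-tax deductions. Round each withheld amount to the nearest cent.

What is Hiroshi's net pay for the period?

$458.15

Gross pay: 39 × $14.63 = $570.57
Retirement plan contribution: $570.57 × 0.07 = $39.94
Taxable wages = $570.57 − $39.94 = $530.63
Local income tax: $530.63 × 0.03 = $15.92
Medicare tax: $570.57 × 0.02 = $11.41
SDI: $570.57 × 0.01 = $5.71
Union dues: $39.44
Total deductions = $39.94 + $15.92 + $11.41 + $5.71 + $39.44 = $112.42
Net pay = $570.57 − $112.42 = $458.15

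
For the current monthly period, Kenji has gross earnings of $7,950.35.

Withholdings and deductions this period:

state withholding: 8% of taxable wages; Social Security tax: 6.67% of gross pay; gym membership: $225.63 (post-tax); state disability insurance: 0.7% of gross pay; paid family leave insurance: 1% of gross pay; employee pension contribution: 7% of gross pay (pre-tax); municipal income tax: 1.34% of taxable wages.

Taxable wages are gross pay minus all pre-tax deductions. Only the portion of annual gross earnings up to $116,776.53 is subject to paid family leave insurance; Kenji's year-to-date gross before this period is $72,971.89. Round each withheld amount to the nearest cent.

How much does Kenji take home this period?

Employee pension contribution: $7,950.35 × 0.07 = $556.52
Taxable wages = $7,950.35 − $556.52 = $7,393.83
Municipal income tax: $7,393.83 × 0.0134 = $99.08
State withholding: $7,393.83 × 0.08 = $591.51
Social Security tax: $7,950.35 × 0.0667 = $530.29
State disability insurance: $7,950.35 × 0.007 = $55.65
Paid family leave insurance: cap not yet reached, full $7,950.35 is subject → $7,950.35 × 0.01 = $79.50
Gym membership: $225.63
Total deductions = $556.52 + $99.08 + $591.51 + $530.29 + $55.65 + $79.50 + $225.63 = $2,138.18
Net pay = $7,950.35 − $2,138.18 = $5,812.17

$5,812.17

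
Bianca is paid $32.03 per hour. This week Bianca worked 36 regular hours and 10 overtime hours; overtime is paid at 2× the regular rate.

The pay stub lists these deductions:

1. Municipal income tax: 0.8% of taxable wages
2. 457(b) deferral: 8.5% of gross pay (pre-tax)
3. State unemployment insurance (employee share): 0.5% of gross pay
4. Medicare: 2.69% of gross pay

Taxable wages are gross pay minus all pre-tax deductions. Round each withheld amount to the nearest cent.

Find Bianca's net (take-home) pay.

Regular pay: 36 × $32.03 = $1,153.08
Overtime pay: 10 × $32.03 × 2 = $640.60
Gross pay = $1,153.08 + $640.60 = $1,793.68
457(b) deferral: $1,793.68 × 0.085 = $152.46
Taxable wages = $1,793.68 − $152.46 = $1,641.22
Municipal income tax: $1,641.22 × 0.008 = $13.13
Medicare: $1,793.68 × 0.0269 = $48.25
State unemployment insurance (employee share): $1,793.68 × 0.005 = $8.97
Total deductions = $152.46 + $13.13 + $48.25 + $8.97 = $222.81
Net pay = $1,793.68 − $222.81 = $1,570.87

$1,570.87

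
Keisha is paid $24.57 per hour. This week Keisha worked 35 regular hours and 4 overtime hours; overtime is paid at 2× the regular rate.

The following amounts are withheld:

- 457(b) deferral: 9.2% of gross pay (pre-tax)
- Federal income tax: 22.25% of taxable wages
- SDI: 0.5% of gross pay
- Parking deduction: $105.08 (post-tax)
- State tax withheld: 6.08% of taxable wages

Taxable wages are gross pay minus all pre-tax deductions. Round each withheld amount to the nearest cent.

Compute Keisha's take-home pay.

$577.17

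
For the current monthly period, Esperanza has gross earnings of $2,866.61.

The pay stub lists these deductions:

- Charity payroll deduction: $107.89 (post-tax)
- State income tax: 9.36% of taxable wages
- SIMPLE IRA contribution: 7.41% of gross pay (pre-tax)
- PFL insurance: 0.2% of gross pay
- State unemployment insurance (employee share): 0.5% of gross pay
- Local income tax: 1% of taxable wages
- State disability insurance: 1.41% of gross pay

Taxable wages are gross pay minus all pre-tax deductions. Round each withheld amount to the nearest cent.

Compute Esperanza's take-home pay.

SIMPLE IRA contribution: $2,866.61 × 0.0741 = $212.42
Taxable wages = $2,866.61 − $212.42 = $2,654.19
Local income tax: $2,654.19 × 0.01 = $26.54
State income tax: $2,654.19 × 0.0936 = $248.43
State disability insurance: $2,866.61 × 0.0141 = $40.42
State unemployment insurance (employee share): $2,866.61 × 0.005 = $14.33
PFL insurance: $2,866.61 × 0.002 = $5.73
Charity payroll deduction: $107.89
Total deductions = $212.42 + $26.54 + $248.43 + $40.42 + $14.33 + $5.73 + $107.89 = $655.76
Net pay = $2,866.61 − $655.76 = $2,210.85

$2,210.85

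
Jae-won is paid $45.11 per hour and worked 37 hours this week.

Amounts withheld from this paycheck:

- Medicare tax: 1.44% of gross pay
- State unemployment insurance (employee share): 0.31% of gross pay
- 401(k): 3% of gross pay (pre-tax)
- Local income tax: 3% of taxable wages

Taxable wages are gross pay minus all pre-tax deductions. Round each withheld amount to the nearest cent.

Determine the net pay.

Gross pay: 37 × $45.11 = $1,669.07
401(k): $1,669.07 × 0.03 = $50.07
Taxable wages = $1,669.07 − $50.07 = $1,619.00
Local income tax: $1,619.00 × 0.03 = $48.57
State unemployment insurance (employee share): $1,669.07 × 0.0031 = $5.17
Medicare tax: $1,669.07 × 0.0144 = $24.03
Total deductions = $50.07 + $48.57 + $5.17 + $24.03 = $127.84
Net pay = $1,669.07 − $127.84 = $1,541.23

$1,541.23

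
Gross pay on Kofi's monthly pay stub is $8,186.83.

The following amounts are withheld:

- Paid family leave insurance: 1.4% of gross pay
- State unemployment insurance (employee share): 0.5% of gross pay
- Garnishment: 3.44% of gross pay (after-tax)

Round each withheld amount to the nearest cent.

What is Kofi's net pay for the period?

$7,749.65

State unemployment insurance (employee share): $8,186.83 × 0.005 = $40.93
Paid family leave insurance: $8,186.83 × 0.014 = $114.62
Garnishment: $8,186.83 × 0.0344 = $281.63
Total deductions = $40.93 + $114.62 + $281.63 = $437.18
Net pay = $8,186.83 − $437.18 = $7,749.65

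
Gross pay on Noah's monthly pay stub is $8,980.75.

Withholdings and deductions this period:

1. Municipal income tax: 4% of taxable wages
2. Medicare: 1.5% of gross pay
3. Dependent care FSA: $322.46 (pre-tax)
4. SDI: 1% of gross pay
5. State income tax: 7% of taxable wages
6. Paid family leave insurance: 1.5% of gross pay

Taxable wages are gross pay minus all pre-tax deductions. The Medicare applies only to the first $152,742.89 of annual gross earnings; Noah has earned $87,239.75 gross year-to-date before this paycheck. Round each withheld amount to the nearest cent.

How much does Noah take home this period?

Dependent care FSA: $322.46
Taxable wages = $8,980.75 − $322.46 = $8,658.29
State income tax: $8,658.29 × 0.07 = $606.08
Municipal income tax: $8,658.29 × 0.04 = $346.33
Medicare: cap not yet reached, full $8,980.75 is subject → $8,980.75 × 0.015 = $134.71
SDI: $8,980.75 × 0.01 = $89.81
Paid family leave insurance: $8,980.75 × 0.015 = $134.71
Total deductions = $322.46 + $606.08 + $346.33 + $134.71 + $89.81 + $134.71 = $1,634.10
Net pay = $8,980.75 − $1,634.10 = $7,346.65

$7,346.65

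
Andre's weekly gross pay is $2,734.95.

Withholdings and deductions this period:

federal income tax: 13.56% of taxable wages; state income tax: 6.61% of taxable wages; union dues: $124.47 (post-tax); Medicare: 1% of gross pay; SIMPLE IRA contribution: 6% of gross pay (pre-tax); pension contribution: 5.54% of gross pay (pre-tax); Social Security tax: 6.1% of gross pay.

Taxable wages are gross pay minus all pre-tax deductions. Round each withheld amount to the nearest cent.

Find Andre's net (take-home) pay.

$1,612.70

Pension contribution: $2,734.95 × 0.0554 = $151.52
SIMPLE IRA contribution: $2,734.95 × 0.06 = $164.10
Pre-tax total = $151.52 + $164.10 = $315.62
Taxable wages = $2,734.95 − $315.62 = $2,419.33
Federal income tax: $2,419.33 × 0.1356 = $328.06
State income tax: $2,419.33 × 0.0661 = $159.92
Social Security tax: $2,734.95 × 0.061 = $166.83
Medicare: $2,734.95 × 0.01 = $27.35
Union dues: $124.47
Total deductions = $151.52 + $164.10 + $328.06 + $159.92 + $166.83 + $27.35 + $124.47 = $1,122.25
Net pay = $2,734.95 − $1,122.25 = $1,612.70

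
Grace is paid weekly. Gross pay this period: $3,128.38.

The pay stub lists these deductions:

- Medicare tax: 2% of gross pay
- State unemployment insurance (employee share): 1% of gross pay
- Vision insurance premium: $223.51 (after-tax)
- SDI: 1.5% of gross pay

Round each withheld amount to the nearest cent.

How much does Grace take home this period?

$2,764.09

State unemployment insurance (employee share): $3,128.38 × 0.01 = $31.28
Medicare tax: $3,128.38 × 0.02 = $62.57
SDI: $3,128.38 × 0.015 = $46.93
Vision insurance premium: $223.51
Total deductions = $31.28 + $62.57 + $46.93 + $223.51 = $364.29
Net pay = $3,128.38 − $364.29 = $2,764.09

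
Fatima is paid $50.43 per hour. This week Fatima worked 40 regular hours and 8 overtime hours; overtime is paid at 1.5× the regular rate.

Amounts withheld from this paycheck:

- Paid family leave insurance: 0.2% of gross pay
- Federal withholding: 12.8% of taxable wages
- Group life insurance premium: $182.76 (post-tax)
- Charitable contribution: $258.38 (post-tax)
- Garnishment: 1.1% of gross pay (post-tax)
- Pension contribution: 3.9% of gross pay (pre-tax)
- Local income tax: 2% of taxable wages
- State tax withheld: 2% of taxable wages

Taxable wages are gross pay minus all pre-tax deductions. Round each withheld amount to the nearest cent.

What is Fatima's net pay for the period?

$1621.49

Regular pay: 40 × $50.43 = $2017.20
Overtime pay: 8 × $50.43 × 1.5 = $605.16
Gross pay = $2017.20 + $605.16 = $2622.36
Pension contribution: $2622.36 × 0.039 = $102.27
Taxable wages = $2622.36 − $102.27 = $2520.09
State tax withheld: $2520.09 × 0.02 = $50.40
Federal withholding: $2520.09 × 0.128 = $322.57
Local income tax: $2520.09 × 0.02 = $50.40
Paid family leave insurance: $2622.36 × 0.002 = $5.24
Garnishment: $2622.36 × 0.011 = $28.85
Charitable contribution: $258.38
Group life insurance premium: $182.76
Total deductions = $102.27 + $50.40 + $322.57 + $50.40 + $5.24 + $28.85 + $258.38 + $182.76 = $1000.87
Net pay = $2622.36 − $1000.87 = $1621.49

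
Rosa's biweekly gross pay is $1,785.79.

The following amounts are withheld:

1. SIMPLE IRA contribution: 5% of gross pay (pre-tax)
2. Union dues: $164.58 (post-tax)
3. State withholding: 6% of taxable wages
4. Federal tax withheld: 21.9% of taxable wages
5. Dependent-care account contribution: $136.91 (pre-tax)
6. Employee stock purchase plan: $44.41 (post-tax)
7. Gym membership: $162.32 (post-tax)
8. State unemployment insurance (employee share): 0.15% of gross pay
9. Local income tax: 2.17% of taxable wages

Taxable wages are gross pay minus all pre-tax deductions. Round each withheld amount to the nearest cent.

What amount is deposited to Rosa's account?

$716.63

SIMPLE IRA contribution: $1,785.79 × 0.05 = $89.29
Dependent-care account contribution: $136.91
Pre-tax total = $89.29 + $136.91 = $226.20
Taxable wages = $1,785.79 − $226.20 = $1,559.59
Federal tax withheld: $1,559.59 × 0.219 = $341.55
Local income tax: $1,559.59 × 0.0217 = $33.84
State withholding: $1,559.59 × 0.06 = $93.58
State unemployment insurance (employee share): $1,785.79 × 0.0015 = $2.68
Union dues: $164.58
Gym membership: $162.32
Employee stock purchase plan: $44.41
Total deductions = $89.29 + $136.91 + $341.55 + $33.84 + $93.58 + $2.68 + $164.58 + $162.32 + $44.41 = $1,069.16
Net pay = $1,785.79 − $1,069.16 = $716.63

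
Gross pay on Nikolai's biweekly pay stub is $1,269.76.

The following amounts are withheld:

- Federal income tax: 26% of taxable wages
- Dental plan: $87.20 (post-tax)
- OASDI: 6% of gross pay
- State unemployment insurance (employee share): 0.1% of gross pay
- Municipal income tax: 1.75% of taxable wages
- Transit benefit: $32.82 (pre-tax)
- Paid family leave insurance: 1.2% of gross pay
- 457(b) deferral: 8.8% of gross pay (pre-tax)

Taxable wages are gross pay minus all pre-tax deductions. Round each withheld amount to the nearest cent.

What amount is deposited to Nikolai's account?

Transit benefit: $32.82
457(b) deferral: $1,269.76 × 0.088 = $111.74
Pre-tax total = $32.82 + $111.74 = $144.56
Taxable wages = $1,269.76 − $144.56 = $1,125.20
Municipal income tax: $1,125.20 × 0.0175 = $19.69
Federal income tax: $1,125.20 × 0.26 = $292.55
Paid family leave insurance: $1,269.76 × 0.012 = $15.24
OASDI: $1,269.76 × 0.06 = $76.19
State unemployment insurance (employee share): $1,269.76 × 0.001 = $1.27
Dental plan: $87.20
Total deductions = $32.82 + $111.74 + $19.69 + $292.55 + $15.24 + $76.19 + $1.27 + $87.20 = $636.70
Net pay = $1,269.76 − $636.70 = $633.06

$633.06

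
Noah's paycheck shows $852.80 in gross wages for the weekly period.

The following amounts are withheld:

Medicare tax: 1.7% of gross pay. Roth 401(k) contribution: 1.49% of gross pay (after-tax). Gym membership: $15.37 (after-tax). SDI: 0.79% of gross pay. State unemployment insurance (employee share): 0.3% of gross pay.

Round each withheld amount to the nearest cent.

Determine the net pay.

$800.92

Medicare tax: $852.80 × 0.017 = $14.50
State unemployment insurance (employee share): $852.80 × 0.003 = $2.56
SDI: $852.80 × 0.0079 = $6.74
Gym membership: $15.37
Roth 401(k) contribution: $852.80 × 0.0149 = $12.71
Total deductions = $14.50 + $2.56 + $6.74 + $15.37 + $12.71 = $51.88
Net pay = $852.80 − $51.88 = $800.92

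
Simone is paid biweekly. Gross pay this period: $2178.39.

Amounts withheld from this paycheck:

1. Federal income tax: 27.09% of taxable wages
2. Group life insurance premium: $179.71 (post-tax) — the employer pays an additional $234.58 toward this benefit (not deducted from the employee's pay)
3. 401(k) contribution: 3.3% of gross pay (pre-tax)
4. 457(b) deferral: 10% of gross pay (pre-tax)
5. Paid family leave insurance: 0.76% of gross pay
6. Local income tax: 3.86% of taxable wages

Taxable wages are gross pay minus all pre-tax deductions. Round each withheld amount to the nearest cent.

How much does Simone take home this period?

401(k) contribution: $2178.39 × 0.033 = $71.89
457(b) deferral: $2178.39 × 0.1 = $217.84
Pre-tax total = $71.89 + $217.84 = $289.73
Taxable wages = $2178.39 − $289.73 = $1888.66
Local income tax: $1888.66 × 0.0386 = $72.90
Federal income tax: $1888.66 × 0.2709 = $511.64
Paid family leave insurance: $2178.39 × 0.0076 = $16.56
Group life insurance premium: $179.71
(Employer's $234.58 toward group life insurance premium is not withheld from the employee.)
Total deductions = $71.89 + $217.84 + $72.90 + $511.64 + $16.56 + $179.71 = $1070.54
Net pay = $2178.39 − $1070.54 = $1107.85

$1107.85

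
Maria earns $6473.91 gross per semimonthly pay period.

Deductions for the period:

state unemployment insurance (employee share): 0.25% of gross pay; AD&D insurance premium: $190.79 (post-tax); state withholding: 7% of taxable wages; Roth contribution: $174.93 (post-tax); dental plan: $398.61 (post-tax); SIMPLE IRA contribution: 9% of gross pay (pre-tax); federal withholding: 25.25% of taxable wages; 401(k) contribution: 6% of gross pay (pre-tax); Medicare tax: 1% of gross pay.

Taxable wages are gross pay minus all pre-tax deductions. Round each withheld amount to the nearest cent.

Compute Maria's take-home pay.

$2882.92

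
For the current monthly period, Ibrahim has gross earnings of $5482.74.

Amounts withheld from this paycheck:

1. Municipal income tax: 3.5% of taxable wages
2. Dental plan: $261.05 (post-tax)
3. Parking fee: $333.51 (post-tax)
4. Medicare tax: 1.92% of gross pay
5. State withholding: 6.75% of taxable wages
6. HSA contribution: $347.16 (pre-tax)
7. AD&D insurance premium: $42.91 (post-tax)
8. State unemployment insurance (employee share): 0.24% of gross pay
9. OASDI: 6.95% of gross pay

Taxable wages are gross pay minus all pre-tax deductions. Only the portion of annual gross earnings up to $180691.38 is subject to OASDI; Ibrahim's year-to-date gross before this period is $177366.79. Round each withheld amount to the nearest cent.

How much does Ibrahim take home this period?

$3622.22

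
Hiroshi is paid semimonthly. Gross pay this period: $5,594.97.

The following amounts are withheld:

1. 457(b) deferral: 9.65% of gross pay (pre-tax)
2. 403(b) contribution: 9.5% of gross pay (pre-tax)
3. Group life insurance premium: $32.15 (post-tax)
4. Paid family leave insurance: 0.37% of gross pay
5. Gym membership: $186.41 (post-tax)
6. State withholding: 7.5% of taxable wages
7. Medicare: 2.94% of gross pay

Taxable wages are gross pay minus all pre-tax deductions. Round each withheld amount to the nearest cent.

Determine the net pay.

457(b) deferral: $5,594.97 × 0.0965 = $539.91
403(b) contribution: $5,594.97 × 0.095 = $531.52
Pre-tax total = $539.91 + $531.52 = $1,071.43
Taxable wages = $5,594.97 − $1,071.43 = $4,523.54
State withholding: $4,523.54 × 0.075 = $339.27
Paid family leave insurance: $5,594.97 × 0.0037 = $20.70
Medicare: $5,594.97 × 0.0294 = $164.49
Gym membership: $186.41
Group life insurance premium: $32.15
Total deductions = $539.91 + $531.52 + $339.27 + $20.70 + $164.49 + $186.41 + $32.15 = $1,814.45
Net pay = $5,594.97 − $1,814.45 = $3,780.52

$3,780.52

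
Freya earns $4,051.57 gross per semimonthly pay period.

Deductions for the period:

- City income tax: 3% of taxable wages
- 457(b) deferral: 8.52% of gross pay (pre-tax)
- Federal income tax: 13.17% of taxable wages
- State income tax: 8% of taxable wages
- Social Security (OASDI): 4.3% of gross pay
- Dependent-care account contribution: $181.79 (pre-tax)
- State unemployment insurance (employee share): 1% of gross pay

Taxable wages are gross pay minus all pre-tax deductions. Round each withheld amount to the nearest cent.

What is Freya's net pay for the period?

$2,457.95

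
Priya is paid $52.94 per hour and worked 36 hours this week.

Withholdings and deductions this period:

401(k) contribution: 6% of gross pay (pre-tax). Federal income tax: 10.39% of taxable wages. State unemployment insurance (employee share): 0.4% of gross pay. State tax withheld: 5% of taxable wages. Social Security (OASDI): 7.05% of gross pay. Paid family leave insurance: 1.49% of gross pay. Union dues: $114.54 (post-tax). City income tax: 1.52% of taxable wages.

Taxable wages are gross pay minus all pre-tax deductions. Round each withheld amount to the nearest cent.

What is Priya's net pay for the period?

$1203.63

Gross pay: 36 × $52.94 = $1905.84
401(k) contribution: $1905.84 × 0.06 = $114.35
Taxable wages = $1905.84 − $114.35 = $1791.49
Federal income tax: $1791.49 × 0.1039 = $186.14
City income tax: $1791.49 × 0.0152 = $27.23
State tax withheld: $1791.49 × 0.05 = $89.57
Social Security (OASDI): $1905.84 × 0.0705 = $134.36
Paid family leave insurance: $1905.84 × 0.0149 = $28.40
State unemployment insurance (employee share): $1905.84 × 0.004 = $7.62
Union dues: $114.54
Total deductions = $114.35 + $186.14 + $27.23 + $89.57 + $134.36 + $28.40 + $7.62 + $114.54 = $702.21
Net pay = $1905.84 − $702.21 = $1203.63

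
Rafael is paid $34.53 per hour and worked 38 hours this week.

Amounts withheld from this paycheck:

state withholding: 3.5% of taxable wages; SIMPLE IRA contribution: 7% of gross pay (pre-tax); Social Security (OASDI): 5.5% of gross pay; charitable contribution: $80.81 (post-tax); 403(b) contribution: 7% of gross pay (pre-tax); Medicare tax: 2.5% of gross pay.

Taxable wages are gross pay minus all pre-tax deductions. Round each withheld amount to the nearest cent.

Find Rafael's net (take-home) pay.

$903.16

Gross pay: 38 × $34.53 = $1312.14
SIMPLE IRA contribution: $1312.14 × 0.07 = $91.85
403(b) contribution: $1312.14 × 0.07 = $91.85
Pre-tax total = $91.85 + $91.85 = $183.70
Taxable wages = $1312.14 − $183.70 = $1128.44
State withholding: $1128.44 × 0.035 = $39.50
Medicare tax: $1312.14 × 0.025 = $32.80
Social Security (OASDI): $1312.14 × 0.055 = $72.17
Charitable contribution: $80.81
Total deductions = $91.85 + $91.85 + $39.50 + $32.80 + $72.17 + $80.81 = $408.98
Net pay = $1312.14 − $408.98 = $903.16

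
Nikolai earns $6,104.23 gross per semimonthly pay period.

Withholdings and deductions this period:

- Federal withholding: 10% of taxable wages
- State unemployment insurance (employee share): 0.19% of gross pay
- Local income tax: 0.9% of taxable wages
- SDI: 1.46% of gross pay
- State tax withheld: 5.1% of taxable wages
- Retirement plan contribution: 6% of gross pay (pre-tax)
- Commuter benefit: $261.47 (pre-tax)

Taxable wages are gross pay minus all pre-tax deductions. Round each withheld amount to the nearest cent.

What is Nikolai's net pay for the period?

Commuter benefit: $261.47
Retirement plan contribution: $6,104.23 × 0.06 = $366.25
Pre-tax total = $261.47 + $366.25 = $627.72
Taxable wages = $6,104.23 − $627.72 = $5,476.51
Local income tax: $5,476.51 × 0.009 = $49.29
State tax withheld: $5,476.51 × 0.051 = $279.30
Federal withholding: $5,476.51 × 0.1 = $547.65
State unemployment insurance (employee share): $6,104.23 × 0.0019 = $11.60
SDI: $6,104.23 × 0.0146 = $89.12
Total deductions = $261.47 + $366.25 + $49.29 + $279.30 + $547.65 + $11.60 + $89.12 = $1,604.68
Net pay = $6,104.23 − $1,604.68 = $4,499.55

$4,499.55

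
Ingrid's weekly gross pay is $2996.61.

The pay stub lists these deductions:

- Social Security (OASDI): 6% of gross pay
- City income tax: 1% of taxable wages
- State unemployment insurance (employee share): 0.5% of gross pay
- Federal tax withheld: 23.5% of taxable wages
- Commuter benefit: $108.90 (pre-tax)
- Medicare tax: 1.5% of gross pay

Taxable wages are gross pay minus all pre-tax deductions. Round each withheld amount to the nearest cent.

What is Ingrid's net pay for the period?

$1940.49

Commuter benefit: $108.90
Taxable wages = $2996.61 − $108.90 = $2887.71
Federal tax withheld: $2887.71 × 0.235 = $678.61
City income tax: $2887.71 × 0.01 = $28.88
State unemployment insurance (employee share): $2996.61 × 0.005 = $14.98
Medicare tax: $2996.61 × 0.015 = $44.95
Social Security (OASDI): $2996.61 × 0.06 = $179.80
Total deductions = $108.90 + $678.61 + $28.88 + $14.98 + $44.95 + $179.80 = $1056.12
Net pay = $2996.61 − $1056.12 = $1940.49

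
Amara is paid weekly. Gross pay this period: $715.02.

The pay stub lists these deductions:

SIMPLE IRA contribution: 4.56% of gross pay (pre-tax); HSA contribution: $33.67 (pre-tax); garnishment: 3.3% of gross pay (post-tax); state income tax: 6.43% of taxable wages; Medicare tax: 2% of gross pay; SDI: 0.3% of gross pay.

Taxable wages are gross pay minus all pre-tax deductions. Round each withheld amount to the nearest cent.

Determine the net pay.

SIMPLE IRA contribution: $715.02 × 0.0456 = $32.60
HSA contribution: $33.67
Pre-tax total = $32.60 + $33.67 = $66.27
Taxable wages = $715.02 − $66.27 = $648.75
State income tax: $648.75 × 0.0643 = $41.71
SDI: $715.02 × 0.003 = $2.15
Medicare tax: $715.02 × 0.02 = $14.30
Garnishment: $715.02 × 0.033 = $23.60
Total deductions = $32.60 + $33.67 + $41.71 + $2.15 + $14.30 + $23.60 = $148.03
Net pay = $715.02 − $148.03 = $566.99

$566.99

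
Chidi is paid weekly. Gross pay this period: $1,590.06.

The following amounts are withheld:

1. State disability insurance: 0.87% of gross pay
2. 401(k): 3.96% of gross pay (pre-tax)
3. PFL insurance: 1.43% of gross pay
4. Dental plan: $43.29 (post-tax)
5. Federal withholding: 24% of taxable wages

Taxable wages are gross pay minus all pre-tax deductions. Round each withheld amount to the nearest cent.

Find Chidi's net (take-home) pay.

$1,080.73

401(k): $1,590.06 × 0.0396 = $62.97
Taxable wages = $1,590.06 − $62.97 = $1,527.09
Federal withholding: $1,527.09 × 0.24 = $366.50
PFL insurance: $1,590.06 × 0.0143 = $22.74
State disability insurance: $1,590.06 × 0.0087 = $13.83
Dental plan: $43.29
Total deductions = $62.97 + $366.50 + $22.74 + $13.83 + $43.29 = $509.33
Net pay = $1,590.06 − $509.33 = $1,080.73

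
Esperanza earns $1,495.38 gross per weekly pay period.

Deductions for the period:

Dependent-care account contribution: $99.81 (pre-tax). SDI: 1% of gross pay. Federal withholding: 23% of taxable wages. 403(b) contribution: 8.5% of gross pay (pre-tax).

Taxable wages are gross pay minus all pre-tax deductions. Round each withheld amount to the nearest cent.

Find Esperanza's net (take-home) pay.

403(b) contribution: $1,495.38 × 0.085 = $127.11
Dependent-care account contribution: $99.81
Pre-tax total = $127.11 + $99.81 = $226.92
Taxable wages = $1,495.38 − $226.92 = $1,268.46
Federal withholding: $1,268.46 × 0.23 = $291.75
SDI: $1,495.38 × 0.01 = $14.95
Total deductions = $127.11 + $99.81 + $291.75 + $14.95 = $533.62
Net pay = $1,495.38 − $533.62 = $961.76

$961.76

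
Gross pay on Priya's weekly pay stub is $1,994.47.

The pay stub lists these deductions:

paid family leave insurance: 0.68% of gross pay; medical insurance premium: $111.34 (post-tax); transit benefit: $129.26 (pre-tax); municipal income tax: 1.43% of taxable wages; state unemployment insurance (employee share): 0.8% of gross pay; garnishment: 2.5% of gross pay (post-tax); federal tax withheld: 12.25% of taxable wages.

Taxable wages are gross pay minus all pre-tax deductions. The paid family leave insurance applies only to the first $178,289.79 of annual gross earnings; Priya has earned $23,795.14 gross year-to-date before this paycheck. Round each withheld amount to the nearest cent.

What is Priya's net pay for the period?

$1,419.33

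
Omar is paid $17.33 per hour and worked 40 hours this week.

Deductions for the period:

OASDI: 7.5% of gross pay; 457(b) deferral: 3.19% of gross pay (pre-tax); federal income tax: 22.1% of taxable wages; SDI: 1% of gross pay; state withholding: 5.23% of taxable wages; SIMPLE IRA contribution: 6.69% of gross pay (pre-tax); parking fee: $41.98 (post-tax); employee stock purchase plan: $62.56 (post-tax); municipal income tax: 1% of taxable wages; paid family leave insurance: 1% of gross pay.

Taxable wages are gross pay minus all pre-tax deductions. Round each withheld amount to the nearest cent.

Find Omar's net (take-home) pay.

$277.34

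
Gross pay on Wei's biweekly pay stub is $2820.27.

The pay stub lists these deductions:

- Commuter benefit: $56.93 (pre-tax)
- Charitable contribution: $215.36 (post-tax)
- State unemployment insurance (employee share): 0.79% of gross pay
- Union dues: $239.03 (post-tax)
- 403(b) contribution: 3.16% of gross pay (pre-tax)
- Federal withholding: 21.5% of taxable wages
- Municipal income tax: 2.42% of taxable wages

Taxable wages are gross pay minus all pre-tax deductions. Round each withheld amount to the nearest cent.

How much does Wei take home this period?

$1557.87

403(b) contribution: $2820.27 × 0.0316 = $89.12
Commuter benefit: $56.93
Pre-tax total = $89.12 + $56.93 = $146.05
Taxable wages = $2820.27 − $146.05 = $2674.22
Municipal income tax: $2674.22 × 0.0242 = $64.72
Federal withholding: $2674.22 × 0.215 = $574.96
State unemployment insurance (employee share): $2820.27 × 0.0079 = $22.28
Charitable contribution: $215.36
Union dues: $239.03
Total deductions = $89.12 + $56.93 + $64.72 + $574.96 + $22.28 + $215.36 + $239.03 = $1262.40
Net pay = $2820.27 − $1262.40 = $1557.87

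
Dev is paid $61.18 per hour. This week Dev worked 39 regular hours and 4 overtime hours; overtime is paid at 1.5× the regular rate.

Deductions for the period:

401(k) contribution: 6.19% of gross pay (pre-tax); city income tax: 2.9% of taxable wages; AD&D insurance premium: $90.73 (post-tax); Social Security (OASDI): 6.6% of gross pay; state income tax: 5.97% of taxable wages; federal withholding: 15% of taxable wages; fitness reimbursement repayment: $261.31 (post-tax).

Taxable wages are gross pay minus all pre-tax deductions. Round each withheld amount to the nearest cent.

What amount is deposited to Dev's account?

$1,432.45

Regular pay: 39 × $61.18 = $2,386.02
Overtime pay: 4 × $61.18 × 1.5 = $367.08
Gross pay = $2,386.02 + $367.08 = $2,753.10
401(k) contribution: $2,753.10 × 0.0619 = $170.42
Taxable wages = $2,753.10 − $170.42 = $2,582.68
State income tax: $2,582.68 × 0.0597 = $154.19
Federal withholding: $2,582.68 × 0.15 = $387.40
City income tax: $2,582.68 × 0.029 = $74.90
Social Security (OASDI): $2,753.10 × 0.066 = $181.70
Fitness reimbursement repayment: $261.31
AD&D insurance premium: $90.73
Total deductions = $170.42 + $154.19 + $387.40 + $74.90 + $181.70 + $261.31 + $90.73 = $1,320.65
Net pay = $2,753.10 − $1,320.65 = $1,432.45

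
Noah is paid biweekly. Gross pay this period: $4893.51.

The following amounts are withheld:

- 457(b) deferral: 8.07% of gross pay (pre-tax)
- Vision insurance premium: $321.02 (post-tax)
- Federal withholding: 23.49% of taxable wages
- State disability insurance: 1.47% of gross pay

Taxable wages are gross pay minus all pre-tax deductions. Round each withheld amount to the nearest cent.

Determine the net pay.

$3048.93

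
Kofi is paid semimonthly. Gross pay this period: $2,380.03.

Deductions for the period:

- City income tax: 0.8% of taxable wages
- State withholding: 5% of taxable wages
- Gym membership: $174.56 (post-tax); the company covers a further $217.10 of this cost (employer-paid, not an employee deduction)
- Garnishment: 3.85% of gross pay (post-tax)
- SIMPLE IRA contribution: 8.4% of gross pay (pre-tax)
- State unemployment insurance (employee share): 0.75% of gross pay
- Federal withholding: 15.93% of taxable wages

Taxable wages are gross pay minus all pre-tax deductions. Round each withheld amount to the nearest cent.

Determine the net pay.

$1,422.33

SIMPLE IRA contribution: $2,380.03 × 0.084 = $199.92
Taxable wages = $2,380.03 − $199.92 = $2,180.11
Federal withholding: $2,180.11 × 0.1593 = $347.29
State withholding: $2,180.11 × 0.05 = $109.01
City income tax: $2,180.11 × 0.008 = $17.44
State unemployment insurance (employee share): $2,380.03 × 0.0075 = $17.85
Garnishment: $2,380.03 × 0.0385 = $91.63
Gym membership: $174.56
(Employer's $217.10 toward gym membership is not withheld from the employee.)
Total deductions = $199.92 + $347.29 + $109.01 + $17.44 + $17.85 + $91.63 + $174.56 = $957.70
Net pay = $2,380.03 − $957.70 = $1,422.33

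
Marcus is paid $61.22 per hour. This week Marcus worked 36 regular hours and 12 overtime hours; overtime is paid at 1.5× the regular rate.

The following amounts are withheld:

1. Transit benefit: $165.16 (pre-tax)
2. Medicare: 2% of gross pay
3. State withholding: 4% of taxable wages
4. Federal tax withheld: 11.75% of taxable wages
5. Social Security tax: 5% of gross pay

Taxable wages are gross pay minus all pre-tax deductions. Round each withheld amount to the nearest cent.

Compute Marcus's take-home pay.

Regular pay: 36 × $61.22 = $2,203.92
Overtime pay: 12 × $61.22 × 1.5 = $1,101.96
Gross pay = $2,203.92 + $1,101.96 = $3,305.88
Transit benefit: $165.16
Taxable wages = $3,305.88 − $165.16 = $3,140.72
State withholding: $3,140.72 × 0.04 = $125.63
Federal tax withheld: $3,140.72 × 0.1175 = $369.03
Medicare: $3,305.88 × 0.02 = $66.12
Social Security tax: $3,305.88 × 0.05 = $165.29
Total deductions = $165.16 + $125.63 + $369.03 + $66.12 + $165.29 = $891.23
Net pay = $3,305.88 − $891.23 = $2,414.65

$2,414.65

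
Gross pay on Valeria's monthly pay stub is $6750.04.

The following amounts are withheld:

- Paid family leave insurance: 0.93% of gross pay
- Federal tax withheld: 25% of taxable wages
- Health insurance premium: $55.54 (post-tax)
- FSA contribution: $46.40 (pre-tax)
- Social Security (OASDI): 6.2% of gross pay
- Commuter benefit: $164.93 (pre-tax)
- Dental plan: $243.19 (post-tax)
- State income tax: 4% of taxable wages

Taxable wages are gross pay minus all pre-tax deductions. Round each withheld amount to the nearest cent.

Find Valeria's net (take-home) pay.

Commuter benefit: $164.93
FSA contribution: $46.40
Pre-tax total = $164.93 + $46.40 = $211.33
Taxable wages = $6750.04 − $211.33 = $6538.71
State income tax: $6538.71 × 0.04 = $261.55
Federal tax withheld: $6538.71 × 0.25 = $1634.68
Paid family leave insurance: $6750.04 × 0.0093 = $62.78
Social Security (OASDI): $6750.04 × 0.062 = $418.50
Dental plan: $243.19
Health insurance premium: $55.54
Total deductions = $164.93 + $46.40 + $261.55 + $1634.68 + $62.78 + $418.50 + $243.19 + $55.54 = $2887.57
Net pay = $6750.04 − $2887.57 = $3862.47

$3862.47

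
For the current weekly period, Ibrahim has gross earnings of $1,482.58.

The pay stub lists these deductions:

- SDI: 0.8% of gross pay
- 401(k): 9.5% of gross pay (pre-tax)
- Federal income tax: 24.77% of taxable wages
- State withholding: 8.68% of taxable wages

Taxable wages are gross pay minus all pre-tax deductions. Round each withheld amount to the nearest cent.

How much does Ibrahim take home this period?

401(k): $1,482.58 × 0.095 = $140.85
Taxable wages = $1,482.58 − $140.85 = $1,341.73
State withholding: $1,341.73 × 0.0868 = $116.46
Federal income tax: $1,341.73 × 0.2477 = $332.35
SDI: $1,482.58 × 0.008 = $11.86
Total deductions = $140.85 + $116.46 + $332.35 + $11.86 = $601.52
Net pay = $1,482.58 − $601.52 = $881.06

$881.06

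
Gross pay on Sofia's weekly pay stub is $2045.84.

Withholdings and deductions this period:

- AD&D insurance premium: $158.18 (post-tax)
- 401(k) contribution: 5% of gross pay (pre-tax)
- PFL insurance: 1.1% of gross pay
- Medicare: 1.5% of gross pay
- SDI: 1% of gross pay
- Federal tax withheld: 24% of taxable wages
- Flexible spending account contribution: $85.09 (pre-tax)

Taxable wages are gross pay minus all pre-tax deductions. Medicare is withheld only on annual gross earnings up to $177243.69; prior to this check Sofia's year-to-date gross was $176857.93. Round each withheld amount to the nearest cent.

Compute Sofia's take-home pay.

401(k) contribution: $2045.84 × 0.05 = $102.29
Flexible spending account contribution: $85.09
Pre-tax total = $102.29 + $85.09 = $187.38
Taxable wages = $2045.84 − $187.38 = $1858.46
Federal tax withheld: $1858.46 × 0.24 = $446.03
Medicare: only $177243.69 − $176857.93 = $385.76 of this check is subject → $385.76 × 0.015 = $5.79
PFL insurance: $2045.84 × 0.011 = $22.50
SDI: $2045.84 × 0.01 = $20.46
AD&D insurance premium: $158.18
Total deductions = $102.29 + $85.09 + $446.03 + $5.79 + $22.50 + $20.46 + $158.18 = $840.34
Net pay = $2045.84 − $840.34 = $1205.50

$1205.50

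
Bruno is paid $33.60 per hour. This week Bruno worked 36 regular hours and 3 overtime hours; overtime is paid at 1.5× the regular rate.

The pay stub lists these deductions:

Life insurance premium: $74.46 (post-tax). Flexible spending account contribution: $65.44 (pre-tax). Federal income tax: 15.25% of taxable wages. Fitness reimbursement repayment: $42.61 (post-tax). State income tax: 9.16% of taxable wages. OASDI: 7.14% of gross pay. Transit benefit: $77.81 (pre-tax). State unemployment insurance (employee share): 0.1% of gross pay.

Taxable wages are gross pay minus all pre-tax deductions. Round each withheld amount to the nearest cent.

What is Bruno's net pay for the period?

$704.75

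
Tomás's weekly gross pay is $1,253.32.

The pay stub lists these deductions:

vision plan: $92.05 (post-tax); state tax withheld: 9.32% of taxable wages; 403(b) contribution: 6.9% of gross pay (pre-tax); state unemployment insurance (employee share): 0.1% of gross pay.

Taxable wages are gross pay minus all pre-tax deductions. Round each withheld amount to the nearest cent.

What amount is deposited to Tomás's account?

403(b) contribution: $1,253.32 × 0.069 = $86.48
Taxable wages = $1,253.32 − $86.48 = $1,166.84
State tax withheld: $1,166.84 × 0.0932 = $108.75
State unemployment insurance (employee share): $1,253.32 × 0.001 = $1.25
Vision plan: $92.05
Total deductions = $86.48 + $108.75 + $1.25 + $92.05 = $288.53
Net pay = $1,253.32 − $288.53 = $964.79

$964.79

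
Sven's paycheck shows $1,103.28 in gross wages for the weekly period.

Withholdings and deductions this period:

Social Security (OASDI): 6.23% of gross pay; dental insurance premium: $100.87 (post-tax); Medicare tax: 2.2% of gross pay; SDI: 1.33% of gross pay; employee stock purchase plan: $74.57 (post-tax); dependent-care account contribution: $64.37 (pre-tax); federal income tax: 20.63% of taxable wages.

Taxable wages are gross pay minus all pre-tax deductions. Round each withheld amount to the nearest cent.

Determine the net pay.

Dependent-care account contribution: $64.37
Taxable wages = $1,103.28 − $64.37 = $1,038.91
Federal income tax: $1,038.91 × 0.2063 = $214.33
Social Security (OASDI): $1,103.28 × 0.0623 = $68.73
Medicare tax: $1,103.28 × 0.022 = $24.27
SDI: $1,103.28 × 0.0133 = $14.67
Employee stock purchase plan: $74.57
Dental insurance premium: $100.87
Total deductions = $64.37 + $214.33 + $68.73 + $24.27 + $14.67 + $74.57 + $100.87 = $561.81
Net pay = $1,103.28 − $561.81 = $541.47

$541.47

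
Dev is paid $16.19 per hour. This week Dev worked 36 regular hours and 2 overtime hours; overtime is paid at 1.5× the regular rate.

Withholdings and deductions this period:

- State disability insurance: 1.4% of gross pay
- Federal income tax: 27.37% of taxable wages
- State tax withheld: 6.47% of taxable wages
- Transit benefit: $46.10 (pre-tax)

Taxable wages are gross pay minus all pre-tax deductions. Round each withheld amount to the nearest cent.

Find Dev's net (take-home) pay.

Regular pay: 36 × $16.19 = $582.84
Overtime pay: 2 × $16.19 × 1.5 = $48.57
Gross pay = $582.84 + $48.57 = $631.41
Transit benefit: $46.10
Taxable wages = $631.41 − $46.10 = $585.31
State tax withheld: $585.31 × 0.0647 = $37.87
Federal income tax: $585.31 × 0.2737 = $160.20
State disability insurance: $631.41 × 0.014 = $8.84
Total deductions = $46.10 + $37.87 + $160.20 + $8.84 = $253.01
Net pay = $631.41 − $253.01 = $378.40

$378.40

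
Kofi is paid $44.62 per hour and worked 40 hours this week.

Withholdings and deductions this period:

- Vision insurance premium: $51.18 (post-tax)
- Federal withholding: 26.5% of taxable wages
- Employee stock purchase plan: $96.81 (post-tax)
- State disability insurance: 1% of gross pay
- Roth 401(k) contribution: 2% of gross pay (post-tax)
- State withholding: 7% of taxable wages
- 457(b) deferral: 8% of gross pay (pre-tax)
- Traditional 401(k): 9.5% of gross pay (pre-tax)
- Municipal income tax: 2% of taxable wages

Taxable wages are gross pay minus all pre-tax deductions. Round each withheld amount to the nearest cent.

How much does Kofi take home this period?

Gross pay: 40 × $44.62 = $1784.80
Traditional 401(k): $1784.80 × 0.095 = $169.56
457(b) deferral: $1784.80 × 0.08 = $142.78
Pre-tax total = $169.56 + $142.78 = $312.34
Taxable wages = $1784.80 − $312.34 = $1472.46
Municipal income tax: $1472.46 × 0.02 = $29.45
Federal withholding: $1472.46 × 0.265 = $390.20
State withholding: $1472.46 × 0.07 = $103.07
State disability insurance: $1784.80 × 0.01 = $17.85
Vision insurance premium: $51.18
Roth 401(k) contribution: $1784.80 × 0.02 = $35.70
Employee stock purchase plan: $96.81
Total deductions = $169.56 + $142.78 + $29.45 + $390.20 + $103.07 + $17.85 + $51.18 + $35.70 + $96.81 = $1036.60
Net pay = $1784.80 − $1036.60 = $748.20

$748.20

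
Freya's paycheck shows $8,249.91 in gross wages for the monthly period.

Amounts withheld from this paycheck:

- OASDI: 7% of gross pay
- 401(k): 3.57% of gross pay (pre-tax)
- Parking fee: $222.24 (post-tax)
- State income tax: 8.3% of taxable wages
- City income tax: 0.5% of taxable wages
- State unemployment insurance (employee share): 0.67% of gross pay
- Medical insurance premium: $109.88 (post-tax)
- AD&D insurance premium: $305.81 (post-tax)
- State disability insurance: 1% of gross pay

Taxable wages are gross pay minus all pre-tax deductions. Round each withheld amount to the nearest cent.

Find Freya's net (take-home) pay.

$5,902.12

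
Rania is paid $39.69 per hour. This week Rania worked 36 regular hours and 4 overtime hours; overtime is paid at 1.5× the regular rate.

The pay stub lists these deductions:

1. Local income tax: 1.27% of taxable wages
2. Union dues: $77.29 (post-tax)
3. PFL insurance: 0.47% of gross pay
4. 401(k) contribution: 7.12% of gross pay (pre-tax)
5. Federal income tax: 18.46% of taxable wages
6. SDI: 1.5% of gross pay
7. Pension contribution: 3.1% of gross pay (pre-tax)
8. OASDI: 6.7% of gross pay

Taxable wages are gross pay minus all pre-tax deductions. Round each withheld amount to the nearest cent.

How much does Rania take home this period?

Regular pay: 36 × $39.69 = $1,428.84
Overtime pay: 4 × $39.69 × 1.5 = $238.14
Gross pay = $1,428.84 + $238.14 = $1,666.98
401(k) contribution: $1,666.98 × 0.0712 = $118.69
Pension contribution: $1,666.98 × 0.031 = $51.68
Pre-tax total = $118.69 + $51.68 = $170.37
Taxable wages = $1,666.98 − $170.37 = $1,496.61
Federal income tax: $1,496.61 × 0.1846 = $276.27
Local income tax: $1,496.61 × 0.0127 = $19.01
OASDI: $1,666.98 × 0.067 = $111.69
SDI: $1,666.98 × 0.015 = $25.00
PFL insurance: $1,666.98 × 0.0047 = $7.83
Union dues: $77.29
Total deductions = $118.69 + $51.68 + $276.27 + $19.01 + $111.69 + $25.00 + $7.83 + $77.29 = $687.46
Net pay = $1,666.98 − $687.46 = $979.52

$979.52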